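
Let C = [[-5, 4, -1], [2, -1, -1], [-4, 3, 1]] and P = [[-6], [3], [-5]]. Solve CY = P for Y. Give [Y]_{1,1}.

2

C is on the left of Y, so left-multiply by C⁻¹: Y = C⁻¹P.
C has determinant -4; C⁻¹ = [[-1/2, 7/4, 5/4], [-1/2, 9/4, 7/4], [-1/2, 1/4, 3/4]].
Y = C⁻¹P = [[-1/2, 7/4, 5/4], [-1/2, 9/4, 7/4], [-1/2, 1/4, 3/4]] · [[-6], [3], [-5]] = [[2], [1], [0]].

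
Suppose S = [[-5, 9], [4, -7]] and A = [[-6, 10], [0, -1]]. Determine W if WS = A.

W = [[-2, -4], [-4, -5]]

S is on the right of W, so right-multiply by S⁻¹: W = AS⁻¹.
det S = -1; the adjugate gives S⁻¹ = [[7, 9], [4, 5]].
W = AS⁻¹ = [[-6, 10], [0, -1]] · [[7, 9], [4, 5]] = [[-2, -4], [-4, -5]].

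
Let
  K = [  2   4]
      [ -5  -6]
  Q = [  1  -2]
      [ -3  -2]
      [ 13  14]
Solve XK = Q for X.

Since K sits to the right of X, X = QK⁻¹.
det K = 8; the adjugate gives K⁻¹ = [[-3/4, -1/2], [5/8, 1/4]].
X = QK⁻¹ = [[1, -2], [-3, -2], [13, 14]] · [[-3/4, -1/2], [5/8, 1/4]] = [[-2, -1], [1, 1], [-1, -3]].

X = [[-2, -1], [1, 1], [-1, -3]]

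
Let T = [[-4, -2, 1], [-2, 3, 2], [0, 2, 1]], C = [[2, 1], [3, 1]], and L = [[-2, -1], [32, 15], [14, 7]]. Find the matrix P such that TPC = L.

P = T⁻¹LC⁻¹ (apply T⁻¹ on the left and C⁻¹ on the right).
T has determinant -4; T⁻¹ = [[1/4, -1, 7/4], [-1/2, 1, -3/2], [1, -2, 4]].
C has determinant -1; C⁻¹ = [[-1, 1], [3, -2]].
T⁻¹L = [[-8, -3], [12, 5], [-10, -3]].
P = (T⁻¹L)C⁻¹ = [[-1, -2], [3, 2], [1, -4]].

P = [[-1, -2], [3, 2], [1, -4]]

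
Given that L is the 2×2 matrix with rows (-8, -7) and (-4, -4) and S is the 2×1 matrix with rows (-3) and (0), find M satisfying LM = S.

Since L multiplies M on the left, M = L⁻¹S.
L has determinant 4; L⁻¹ = [[-1, 7/4], [1, -2]].
M = L⁻¹S = [[-1, 7/4], [1, -2]] · [[-3], [0]] = [[3], [-3]].

M = [[3], [-3]]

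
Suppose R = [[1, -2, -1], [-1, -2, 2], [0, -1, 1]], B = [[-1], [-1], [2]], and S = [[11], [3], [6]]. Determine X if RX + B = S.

RX = S − B = [[12], [4], [4]].
R is on the left of X, so left-multiply by R⁻¹: X = R⁻¹(S − B).
det R = -3; the adjugate gives R⁻¹ = [[0, -1, 2], [-1/3, -1/3, 1/3], [-1/3, -1/3, 4/3]].
X = R⁻¹(S − B) = [[4], [-4], [0]].

X = [[4], [-4], [0]]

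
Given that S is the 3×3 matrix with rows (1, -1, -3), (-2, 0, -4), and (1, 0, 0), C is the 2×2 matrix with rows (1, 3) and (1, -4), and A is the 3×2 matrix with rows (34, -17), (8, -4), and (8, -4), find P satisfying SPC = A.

P = [[4, 4], [-4, -4], [-3, -3]]

Isolating P: multiply by S⁻¹ from the left and C⁻¹ from the right, so P = S⁻¹AC⁻¹.
S has determinant 4; S⁻¹ = [[0, 0, 1], [-1, 3/4, 5/2], [0, -1/4, -1/2]].
C has determinant -7; C⁻¹ = [[4/7, 3/7], [1/7, -1/7]].
S⁻¹A = [[8, -4], [-8, 4], [-6, 3]].
P = (S⁻¹A)C⁻¹ = [[4, 4], [-4, -4], [-3, -3]].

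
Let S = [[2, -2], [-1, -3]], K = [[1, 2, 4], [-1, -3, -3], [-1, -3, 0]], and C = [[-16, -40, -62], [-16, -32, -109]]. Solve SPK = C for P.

P = [[1, 0, 3], [5, -5, 4]]

Left-multiply by S⁻¹ and right-multiply by K⁻¹: P = S⁻¹CK⁻¹.
det S = -8; the adjugate gives S⁻¹ = [[3/8, -1/4], [-1/8, -1/4]].
det K = -3; the adjugate gives K⁻¹ = [[3, 4, -2], [-1, -4/3, 1/3], [0, -1/3, 1/3]].
S⁻¹C = [[-2, -7, 4], [6, 13, 35]].
P = (S⁻¹C)K⁻¹ = [[1, 0, 3], [5, -5, 4]].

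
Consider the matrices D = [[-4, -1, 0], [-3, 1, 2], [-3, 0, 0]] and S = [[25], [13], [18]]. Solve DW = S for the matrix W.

Since D multiplies W on the left, W = D⁻¹S.
D has determinant 6; D⁻¹ = [[0, 0, -1/3], [-1, 0, 4/3], [1/2, 1/2, -7/6]].
W = D⁻¹S = [[0, 0, -1/3], [-1, 0, 4/3], [1/2, 1/2, -7/6]] · [[25], [13], [18]] = [[-6], [-1], [-2]].

W = [[-6], [-1], [-2]]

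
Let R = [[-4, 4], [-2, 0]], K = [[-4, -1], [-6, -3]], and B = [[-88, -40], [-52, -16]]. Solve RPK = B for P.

Isolating P: multiply by R⁻¹ from the left and K⁻¹ from the right, so P = R⁻¹BK⁻¹.
R has determinant 8; R⁻¹ = [[0, -1/2], [1/4, -1/2]].
K has determinant 6; K⁻¹ = [[-1/2, 1/6], [1, -2/3]].
R⁻¹B = [[26, 8], [4, -2]].
P = (R⁻¹B)K⁻¹ = [[-5, -1], [-4, 2]].

P = [[-5, -1], [-4, 2]]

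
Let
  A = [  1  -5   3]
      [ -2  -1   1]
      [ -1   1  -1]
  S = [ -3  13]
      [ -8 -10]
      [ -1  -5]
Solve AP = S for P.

P = [[3, 5], [0, -4], [-2, -4]]

Since A multiplies P on the left, P = A⁻¹S.
A has determinant 6; A⁻¹ = [[0, -1/3, -1/3], [-1/2, 1/3, -7/6], [-1/2, 2/3, -11/6]].
P = A⁻¹S = [[0, -1/3, -1/3], [-1/2, 1/3, -7/6], [-1/2, 2/3, -11/6]] · [[-3, 13], [-8, -10], [-1, -5]] = [[3, 5], [0, -4], [-2, -4]].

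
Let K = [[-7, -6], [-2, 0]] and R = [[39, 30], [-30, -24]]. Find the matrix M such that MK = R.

Since K sits to the right of M, M = RK⁻¹.
det K = -12, so K⁻¹ = [[0, -1/2], [-1/6, 7/12]].
M = RK⁻¹ = [[39, 30], [-30, -24]] · [[0, -1/2], [-1/6, 7/12]] = [[-5, -2], [4, 1]].

M = [[-5, -2], [4, 1]]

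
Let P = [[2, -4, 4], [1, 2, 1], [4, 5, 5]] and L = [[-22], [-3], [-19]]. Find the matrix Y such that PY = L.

Y = [[-1], [1], [-4]]

Left-multiplying both sides by P⁻¹ gives Y = P⁻¹L.
det P = 2, so P⁻¹ = [[5/2, 20, -6], [-1/2, -3, 1], [-3/2, -13, 4]].
Y = P⁻¹L = [[5/2, 20, -6], [-1/2, -3, 1], [-3/2, -13, 4]] · [[-22], [-3], [-19]] = [[-1], [1], [-4]].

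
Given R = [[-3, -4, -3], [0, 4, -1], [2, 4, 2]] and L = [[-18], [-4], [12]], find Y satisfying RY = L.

Y = [[2], [0], [4]]

R is on the left of Y, so left-multiply by R⁻¹: Y = R⁻¹L.
det R = -4; the adjugate gives R⁻¹ = [[-3, 1, -4], [1/2, 0, 3/4], [2, -1, 3]].
Y = R⁻¹L = [[-3, 1, -4], [1/2, 0, 3/4], [2, -1, 3]] · [[-18], [-4], [12]] = [[2], [0], [4]].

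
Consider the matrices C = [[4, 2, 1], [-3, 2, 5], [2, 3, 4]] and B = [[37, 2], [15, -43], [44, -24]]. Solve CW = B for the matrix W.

W = [[6, 3], [4, -2], [5, -6]]

Left-multiplying both sides by C⁻¹ gives W = C⁻¹B.
C has determinant 3; C⁻¹ = [[-7/3, -5/3, 8/3], [22/3, 14/3, -23/3], [-13/3, -8/3, 14/3]].
W = C⁻¹B = [[-7/3, -5/3, 8/3], [22/3, 14/3, -23/3], [-13/3, -8/3, 14/3]] · [[37, 2], [15, -43], [44, -24]] = [[6, 3], [4, -2], [5, -6]].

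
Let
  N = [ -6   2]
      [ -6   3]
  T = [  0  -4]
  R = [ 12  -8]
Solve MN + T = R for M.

MN = R − T = [[12, -4]].
N is on the right of M, so right-multiply by N⁻¹: M = (R − T)N⁻¹.
det N = -6; the adjugate gives N⁻¹ = [[-1/2, 1/3], [-1, 1]].
M = (R − T)N⁻¹ = [[-2, 0]].

M = [[-2, 0]]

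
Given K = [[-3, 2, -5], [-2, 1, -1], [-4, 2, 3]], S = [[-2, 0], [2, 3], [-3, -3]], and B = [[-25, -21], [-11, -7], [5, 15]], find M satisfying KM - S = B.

M = [[3, -1], [1, -2], [4, 4]]

KM = B + S = [[-27, -21], [-9, -4], [2, 12]].
K is on the left of M, so left-multiply by K⁻¹: M = K⁻¹(B + S).
K has determinant 5; K⁻¹ = [[1, -16/5, 3/5], [2, -29/5, 7/5], [0, -2/5, 1/5]].
M = K⁻¹(B + S) = [[3, -1], [1, -2], [4, 4]].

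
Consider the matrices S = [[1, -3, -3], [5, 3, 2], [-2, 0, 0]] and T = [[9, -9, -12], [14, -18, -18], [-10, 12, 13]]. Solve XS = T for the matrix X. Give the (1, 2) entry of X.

S is on the right of X, so right-multiply by S⁻¹: X = TS⁻¹.
det S = -6; the adjugate gives S⁻¹ = [[0, 0, -1/2], [2/3, 1, 17/6], [-1, -1, -3]].
X = TS⁻¹ = [[9, -9, -12], [14, -18, -18], [-10, 12, 13]] · [[0, 0, -1/2], [2/3, 1, 17/6], [-1, -1, -3]] = [[6, 3, 6], [6, 0, -4], [-5, -1, 0]].

3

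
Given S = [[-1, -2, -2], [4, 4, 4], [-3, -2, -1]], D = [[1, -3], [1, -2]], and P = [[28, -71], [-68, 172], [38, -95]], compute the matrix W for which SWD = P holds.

Isolating W: multiply by S⁻¹ from the left and D⁻¹ from the right, so W = S⁻¹PD⁻¹.
det S = 4, so S⁻¹ = [[1, 1/2, 0], [-2, -5/4, -1], [1, 1, 1]].
D has determinant 1; D⁻¹ = [[-2, 3], [-1, 1]].
S⁻¹P = [[-6, 15], [-9, 22], [-2, 6]].
W = (S⁻¹P)D⁻¹ = [[-3, -3], [-4, -5], [-2, 0]].

W = [[-3, -3], [-4, -5], [-2, 0]]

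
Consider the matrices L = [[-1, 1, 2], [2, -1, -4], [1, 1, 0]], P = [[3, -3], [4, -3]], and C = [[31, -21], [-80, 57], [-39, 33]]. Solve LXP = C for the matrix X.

X = [[-3, -3], [-2, -3], [-2, 5]]

Isolating X: multiply by L⁻¹ from the left and P⁻¹ from the right, so X = L⁻¹CP⁻¹.
L has determinant -2; L⁻¹ = [[-2, -1, 1], [2, 1, 0], [-3/2, -1, 1/2]].
det P = 3; the adjugate gives P⁻¹ = [[-1, 1], [-4/3, 1]].
L⁻¹C = [[-21, 18], [-18, 15], [14, -9]].
X = (L⁻¹C)P⁻¹ = [[-3, -3], [-2, -3], [-2, 5]].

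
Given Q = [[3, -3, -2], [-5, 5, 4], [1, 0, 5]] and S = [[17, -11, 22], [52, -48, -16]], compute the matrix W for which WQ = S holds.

Q is on the right of W, so right-multiply by Q⁻¹: W = SQ⁻¹.
det Q = -2, so Q⁻¹ = [[-25/2, -15/2, 1], [-29/2, -17/2, 1], [5/2, 3/2, 0]].
W = SQ⁻¹ = [[17, -11, 22], [52, -48, -16]] · [[-25/2, -15/2, 1], [-29/2, -17/2, 1], [5/2, 3/2, 0]] = [[2, -1, 6], [6, -6, 4]].

W = [[2, -1, 6], [6, -6, 4]]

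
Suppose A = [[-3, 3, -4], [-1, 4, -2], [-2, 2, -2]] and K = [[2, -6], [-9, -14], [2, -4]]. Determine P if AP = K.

P = [[-5, -2], [-3, -4], [1, 0]]

A is on the left of P, so left-multiply by A⁻¹: P = A⁻¹K.
det A = -6; the adjugate gives A⁻¹ = [[2/3, 1/3, -5/3], [-1/3, 1/3, 1/3], [-1, 0, 3/2]].
P = A⁻¹K = [[2/3, 1/3, -5/3], [-1/3, 1/3, 1/3], [-1, 0, 3/2]] · [[2, -6], [-9, -14], [2, -4]] = [[-5, -2], [-3, -4], [1, 0]].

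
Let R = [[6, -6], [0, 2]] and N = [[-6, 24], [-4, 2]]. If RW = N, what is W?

Since R multiplies W on the left, W = R⁻¹N.
det R = 12, so R⁻¹ = [[1/6, 1/2], [0, 1/2]].
W = R⁻¹N = [[1/6, 1/2], [0, 1/2]] · [[-6, 24], [-4, 2]] = [[-3, 5], [-2, 1]].

W = [[-3, 5], [-2, 1]]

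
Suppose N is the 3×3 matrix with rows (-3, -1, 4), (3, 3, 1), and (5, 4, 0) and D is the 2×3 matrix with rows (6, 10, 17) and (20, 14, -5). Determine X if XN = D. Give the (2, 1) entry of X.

-1

N is on the right of X, so right-multiply by N⁻¹: X = DN⁻¹.
det N = -5, so N⁻¹ = [[4/5, -16/5, 13/5], [-1, 4, -3], [3/5, -7/5, 6/5]].
X = DN⁻¹ = [[6, 10, 17], [20, 14, -5]] · [[4/5, -16/5, 13/5], [-1, 4, -3], [3/5, -7/5, 6/5]] = [[5, -3, 6], [-1, -1, 4]].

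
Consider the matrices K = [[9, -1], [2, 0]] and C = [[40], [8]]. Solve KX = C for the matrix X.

X = [[4], [-4]]

Since K multiplies X on the left, X = K⁻¹C.
K has determinant 2; K⁻¹ = [[0, 1/2], [-1, 9/2]].
X = K⁻¹C = [[0, 1/2], [-1, 9/2]] · [[40], [8]] = [[4], [-4]].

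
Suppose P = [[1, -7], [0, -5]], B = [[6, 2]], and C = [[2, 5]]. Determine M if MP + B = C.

M = [[-4, 5]]

MP = C − B = [[-4, 3]].
P is on the right of M, so right-multiply by P⁻¹: M = (C − B)P⁻¹.
P has determinant -5; P⁻¹ = [[1, -7/5], [0, -1/5]].
M = (C − B)P⁻¹ = [[-4, 5]].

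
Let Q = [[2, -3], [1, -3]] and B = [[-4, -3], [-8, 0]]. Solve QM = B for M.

Q is on the left of M, so left-multiply by Q⁻¹: M = Q⁻¹B.
det Q = -3, so Q⁻¹ = [[1, -1], [1/3, -2/3]].
M = Q⁻¹B = [[1, -1], [1/3, -2/3]] · [[-4, -3], [-8, 0]] = [[4, -3], [4, -1]].

M = [[4, -3], [4, -1]]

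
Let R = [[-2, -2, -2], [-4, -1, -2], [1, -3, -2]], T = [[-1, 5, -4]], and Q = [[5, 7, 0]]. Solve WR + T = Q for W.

WR = Q − T = [[6, 2, 4]].
Right-multiplying both sides by R⁻¹ gives W = (Q − T)R⁻¹.
det R = 2, so R⁻¹ = [[-2, 1, 1], [-5, 3, 2], [13/2, -4, -3]].
W = (Q − T)R⁻¹ = [[4, -4, -2]].

W = [[4, -4, -2]]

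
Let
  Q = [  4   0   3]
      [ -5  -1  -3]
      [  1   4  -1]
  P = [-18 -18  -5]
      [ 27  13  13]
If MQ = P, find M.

M = [[-1, 2, -4], [0, -5, 2]]

Since Q sits to the right of M, M = PQ⁻¹.
Q has determinant -5; Q⁻¹ = [[-13/5, -12/5, -3/5], [8/5, 7/5, 3/5], [19/5, 16/5, 4/5]].
M = PQ⁻¹ = [[-18, -18, -5], [27, 13, 13]] · [[-13/5, -12/5, -3/5], [8/5, 7/5, 3/5], [19/5, 16/5, 4/5]] = [[-1, 2, -4], [0, -5, 2]].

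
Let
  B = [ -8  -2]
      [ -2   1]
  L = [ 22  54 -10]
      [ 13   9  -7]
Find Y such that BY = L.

Y = [[-4, -6, 2], [5, -3, -3]]

Since B multiplies Y on the left, Y = B⁻¹L.
det B = -12; the adjugate gives B⁻¹ = [[-1/12, -1/6], [-1/6, 2/3]].
Y = B⁻¹L = [[-1/12, -1/6], [-1/6, 2/3]] · [[22, 54, -10], [13, 9, -7]] = [[-4, -6, 2], [5, -3, -3]].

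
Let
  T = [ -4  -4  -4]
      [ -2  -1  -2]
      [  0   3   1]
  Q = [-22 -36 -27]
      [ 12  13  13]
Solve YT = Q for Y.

Y = [[5, 1, -5], [-2, -2, 1]]

Right-multiplying both sides by T⁻¹ gives Y = QT⁻¹.
det T = -4, so T⁻¹ = [[-5/4, 2, -1], [-1/2, 1, 0], [3/2, -3, 1]].
Y = QT⁻¹ = [[-22, -36, -27], [12, 13, 13]] · [[-5/4, 2, -1], [-1/2, 1, 0], [3/2, -3, 1]] = [[5, 1, -5], [-2, -2, 1]].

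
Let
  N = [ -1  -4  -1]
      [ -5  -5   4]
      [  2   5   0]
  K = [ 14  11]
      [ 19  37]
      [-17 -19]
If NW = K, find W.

Left-multiplying both sides by N⁻¹ gives W = N⁻¹K.
det N = 3; the adjugate gives N⁻¹ = [[-20/3, -5/3, -7], [8/3, 2/3, 3], [-5, -1, -5]].
W = N⁻¹K = [[-20/3, -5/3, -7], [8/3, 2/3, 3], [-5, -1, -5]] · [[14, 11], [19, 37], [-17, -19]] = [[-6, -2], [-1, -3], [-4, 3]].

W = [[-6, -2], [-1, -3], [-4, 3]]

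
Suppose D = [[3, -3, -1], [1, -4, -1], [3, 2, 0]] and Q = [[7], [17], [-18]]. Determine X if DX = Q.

D is on the left of X, so left-multiply by D⁻¹: X = D⁻¹Q.
D has determinant 1; D⁻¹ = [[2, -2, -1], [-3, 3, 2], [14, -15, -9]].
X = D⁻¹Q = [[2, -2, -1], [-3, 3, 2], [14, -15, -9]] · [[7], [17], [-18]] = [[-2], [-6], [5]].

X = [[-2], [-6], [5]]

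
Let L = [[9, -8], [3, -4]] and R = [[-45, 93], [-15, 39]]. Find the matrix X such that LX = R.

X = [[-5, 5], [0, -6]]

Left-multiplying both sides by L⁻¹ gives X = L⁻¹R.
L has determinant -12; L⁻¹ = [[1/3, -2/3], [1/4, -3/4]].
X = L⁻¹R = [[1/3, -2/3], [1/4, -3/4]] · [[-45, 93], [-15, 39]] = [[-5, 5], [0, -6]].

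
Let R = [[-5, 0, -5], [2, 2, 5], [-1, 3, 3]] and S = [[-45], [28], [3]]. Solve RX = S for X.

Since R multiplies X on the left, X = R⁻¹S.
R has determinant 5; R⁻¹ = [[-9/5, -3, 2], [-11/5, -4, 3], [8/5, 3, -2]].
X = R⁻¹S = [[-9/5, -3, 2], [-11/5, -4, 3], [8/5, 3, -2]] · [[-45], [28], [3]] = [[3], [-4], [6]].

X = [[3], [-4], [6]]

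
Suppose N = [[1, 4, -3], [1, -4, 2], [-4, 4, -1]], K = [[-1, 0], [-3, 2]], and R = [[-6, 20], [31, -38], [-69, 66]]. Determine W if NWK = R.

W = [[2, -5], [-5, 3], [2, -1]]

Isolating W: multiply by N⁻¹ from the left and K⁻¹ from the right, so W = N⁻¹RK⁻¹.
det N = 4; the adjugate gives N⁻¹ = [[-1, -2, -1], [-7/4, -13/4, -5/4], [-3, -5, -2]].
det K = -2, so K⁻¹ = [[-1, 0], [-3/2, 1/2]].
N⁻¹R = [[13, -10], [-4, 6], [1, -2]].
W = (N⁻¹R)K⁻¹ = [[2, -5], [-5, 3], [2, -1]].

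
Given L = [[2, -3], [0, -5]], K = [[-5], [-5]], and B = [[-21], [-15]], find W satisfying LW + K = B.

W = [[-5], [2]]

LW = B − K = [[-16], [-10]].
Left-multiplying both sides by L⁻¹ gives W = L⁻¹(B − K).
det L = -10, so L⁻¹ = [[1/2, -3/10], [0, -1/5]].
W = L⁻¹(B − K) = [[-5], [2]].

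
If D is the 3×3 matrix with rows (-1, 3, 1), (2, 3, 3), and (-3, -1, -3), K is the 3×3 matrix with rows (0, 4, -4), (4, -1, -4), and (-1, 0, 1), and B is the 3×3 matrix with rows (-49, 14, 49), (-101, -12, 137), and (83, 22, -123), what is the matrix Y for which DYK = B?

Left-multiply by D⁻¹ and right-multiply by K⁻¹: Y = D⁻¹BK⁻¹.
det D = 4; the adjugate gives D⁻¹ = [[-3/2, 2, 3/2], [-3/4, 3/2, 5/4], [7/4, -5/2, -9/4]].
det K = 4; the adjugate gives K⁻¹ = [[-1/4, -1, -5], [0, -1, -4], [-1/4, -1, -4]].
D⁻¹B = [[-4, -12, 16], [-11, -1, 15], [-20, 5, 20]].
Y = (D⁻¹B)K⁻¹ = [[-3, 0, 4], [-1, -3, -1], [0, -5, 0]].

Y = [[-3, 0, 4], [-1, -3, -1], [0, -5, 0]]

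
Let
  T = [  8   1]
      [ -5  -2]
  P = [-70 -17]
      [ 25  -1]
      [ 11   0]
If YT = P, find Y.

Y = [[-5, 6], [5, 3], [2, 1]]

Right-multiplying both sides by T⁻¹ gives Y = PT⁻¹.
det T = -11; the adjugate gives T⁻¹ = [[2/11, 1/11], [-5/11, -8/11]].
Y = PT⁻¹ = [[-70, -17], [25, -1], [11, 0]] · [[2/11, 1/11], [-5/11, -8/11]] = [[-5, 6], [5, 3], [2, 1]].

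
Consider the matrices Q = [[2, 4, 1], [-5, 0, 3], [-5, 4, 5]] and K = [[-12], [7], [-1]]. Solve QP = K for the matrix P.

P = [[-5], [1], [-6]]

Q is on the left of P, so left-multiply by Q⁻¹: P = Q⁻¹K.
Q has determinant -4; Q⁻¹ = [[3, 4, -3], [-5/2, -15/4, 11/4], [5, 7, -5]].
P = Q⁻¹K = [[3, 4, -3], [-5/2, -15/4, 11/4], [5, 7, -5]] · [[-12], [7], [-1]] = [[-5], [1], [-6]].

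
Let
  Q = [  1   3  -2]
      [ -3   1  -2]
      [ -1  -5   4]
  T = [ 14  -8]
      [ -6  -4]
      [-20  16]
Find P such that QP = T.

Since Q multiplies P on the left, P = Q⁻¹T.
det Q = 4, so Q⁻¹ = [[-3/2, -1/2, -1], [7/2, 1/2, 2], [4, 1/2, 5/2]].
P = Q⁻¹T = [[-3/2, -1/2, -1], [7/2, 1/2, 2], [4, 1/2, 5/2]] · [[14, -8], [-6, -4], [-20, 16]] = [[2, -2], [6, 2], [3, 6]].

P = [[2, -2], [6, 2], [3, 6]]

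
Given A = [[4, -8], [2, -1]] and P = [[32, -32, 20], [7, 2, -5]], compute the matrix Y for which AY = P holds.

A is on the left of Y, so left-multiply by A⁻¹: Y = A⁻¹P.
A has determinant 12; A⁻¹ = [[-1/12, 2/3], [-1/6, 1/3]].
Y = A⁻¹P = [[-1/12, 2/3], [-1/6, 1/3]] · [[32, -32, 20], [7, 2, -5]] = [[2, 4, -5], [-3, 6, -5]].

Y = [[2, 4, -5], [-3, 6, -5]]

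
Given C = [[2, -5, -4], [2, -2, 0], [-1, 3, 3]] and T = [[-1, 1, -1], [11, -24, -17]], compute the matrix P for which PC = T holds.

P = [[-2, 0, -3], [5, 1, 1]]

Since C sits to the right of P, P = TC⁻¹.
C has determinant 2; C⁻¹ = [[-3, 3/2, -4], [-3, 1, -4], [2, -1/2, 3]].
P = TC⁻¹ = [[-1, 1, -1], [11, -24, -17]] · [[-3, 3/2, -4], [-3, 1, -4], [2, -1/2, 3]] = [[-2, 0, -3], [5, 1, 1]].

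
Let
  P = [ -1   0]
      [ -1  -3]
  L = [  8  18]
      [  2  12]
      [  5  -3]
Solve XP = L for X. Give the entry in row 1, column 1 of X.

-2

Right-multiplying both sides by P⁻¹ gives X = LP⁻¹.
P has determinant 3; P⁻¹ = [[-1, 0], [1/3, -1/3]].
X = LP⁻¹ = [[8, 18], [2, 12], [5, -3]] · [[-1, 0], [1/3, -1/3]] = [[-2, -6], [2, -4], [-6, 1]].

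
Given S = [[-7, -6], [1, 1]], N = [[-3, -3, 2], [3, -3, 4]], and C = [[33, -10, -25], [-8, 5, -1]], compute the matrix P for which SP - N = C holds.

P = [[0, 1, 5], [-5, 1, -2]]

SP = C + N = [[30, -13, -23], [-5, 2, 3]].
Since S multiplies P on the left, P = S⁻¹(C + N).
det S = -1; the adjugate gives S⁻¹ = [[-1, -6], [1, 7]].
P = S⁻¹(C + N) = [[0, 1, 5], [-5, 1, -2]].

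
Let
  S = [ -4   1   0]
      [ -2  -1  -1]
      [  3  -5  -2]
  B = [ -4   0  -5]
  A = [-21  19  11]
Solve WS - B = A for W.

WS = A + B = [[-25, 19, 6]].
S is on the right of W, so right-multiply by S⁻¹: W = (A + B)S⁻¹.
det S = 5; the adjugate gives S⁻¹ = [[-3/5, 2/5, -1/5], [-7/5, 8/5, -4/5], [13/5, -17/5, 6/5]].
W = (A + B)S⁻¹ = [[4, 0, -3]].

W = [[4, 0, -3]]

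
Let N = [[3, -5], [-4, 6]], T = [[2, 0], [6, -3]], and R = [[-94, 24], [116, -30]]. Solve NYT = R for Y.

Isolating Y: multiply by N⁻¹ from the left and T⁻¹ from the right, so Y = N⁻¹RT⁻¹.
N has determinant -2; N⁻¹ = [[-3, -5/2], [-2, -3/2]].
det T = -6, so T⁻¹ = [[1/2, 0], [1, -1/3]].
N⁻¹R = [[-8, 3], [14, -3]].
Y = (N⁻¹R)T⁻¹ = [[-1, -1], [4, 1]].

Y = [[-1, -1], [4, 1]]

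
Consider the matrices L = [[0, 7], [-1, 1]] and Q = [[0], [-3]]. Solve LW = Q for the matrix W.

Since L multiplies W on the left, W = L⁻¹Q.
L has determinant 7; L⁻¹ = [[1/7, -1], [1/7, 0]].
W = L⁻¹Q = [[1/7, -1], [1/7, 0]] · [[0], [-3]] = [[3], [0]].

W = [[3], [0]]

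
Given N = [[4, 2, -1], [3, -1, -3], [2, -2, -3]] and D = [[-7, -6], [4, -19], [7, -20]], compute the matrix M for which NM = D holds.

Since N multiplies M on the left, M = N⁻¹D.
N has determinant -2; N⁻¹ = [[3/2, -4, 7/2], [-3/2, 5, -9/2], [2, -6, 5]].
M = N⁻¹D = [[3/2, -4, 7/2], [-3/2, 5, -9/2], [2, -6, 5]] · [[-7, -6], [4, -19], [7, -20]] = [[-2, -3], [-1, 4], [-3, 2]].

M = [[-2, -3], [-1, 4], [-3, 2]]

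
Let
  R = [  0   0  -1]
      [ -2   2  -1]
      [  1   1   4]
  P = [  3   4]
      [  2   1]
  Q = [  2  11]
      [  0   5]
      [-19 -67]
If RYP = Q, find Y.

Y = [[-3, 2], [-4, 3], [-4, 5]]

Y = R⁻¹QP⁻¹ (apply R⁻¹ on the left and P⁻¹ on the right).
R has determinant 4; R⁻¹ = [[9/4, -1/4, 1/2], [7/4, 1/4, 1/2], [-1, 0, 0]].
det P = -5, so P⁻¹ = [[-1/5, 4/5], [2/5, -3/5]].
R⁻¹Q = [[-5, -10], [-6, -13], [-2, -11]].
Y = (R⁻¹Q)P⁻¹ = [[-3, 2], [-4, 3], [-4, 5]].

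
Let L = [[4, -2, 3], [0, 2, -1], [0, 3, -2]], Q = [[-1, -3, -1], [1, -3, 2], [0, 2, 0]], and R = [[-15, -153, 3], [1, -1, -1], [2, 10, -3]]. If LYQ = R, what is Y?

Isolating Y: multiply by L⁻¹ from the left and Q⁻¹ from the right, so Y = L⁻¹RQ⁻¹.
L has determinant -4; L⁻¹ = [[1/4, -5/4, 1], [0, 2, -1], [0, 3, -2]].
det Q = 2; the adjugate gives Q⁻¹ = [[-2, -1, -9/2], [0, 0, 1/2], [1, 1, 3]].
L⁻¹R = [[-3, -27, -1], [0, -12, 1], [-1, -23, 3]].
Y = (L⁻¹R)Q⁻¹ = [[5, 2, -3], [1, 1, -3], [5, 4, 2]].

Y = [[5, 2, -3], [1, 1, -3], [5, 4, 2]]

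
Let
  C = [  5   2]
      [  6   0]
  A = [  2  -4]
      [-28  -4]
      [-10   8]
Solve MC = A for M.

M = [[-2, 2], [-2, -3], [4, -5]]

Since C sits to the right of M, M = AC⁻¹.
C has determinant -12; C⁻¹ = [[0, 1/6], [1/2, -5/12]].
M = AC⁻¹ = [[2, -4], [-28, -4], [-10, 8]] · [[0, 1/6], [1/2, -5/12]] = [[-2, 2], [-2, -3], [4, -5]].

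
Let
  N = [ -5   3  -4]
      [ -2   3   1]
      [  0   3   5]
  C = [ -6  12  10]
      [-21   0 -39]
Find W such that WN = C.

W = [[2, -2, 4], [3, 3, -6]]

Right-multiplying both sides by N⁻¹ gives W = CN⁻¹.
N has determinant -6; N⁻¹ = [[-2, 9/2, -5/2], [-5/3, 25/6, -13/6], [1, -5/2, 3/2]].
W = CN⁻¹ = [[-6, 12, 10], [-21, 0, -39]] · [[-2, 9/2, -5/2], [-5/3, 25/6, -13/6], [1, -5/2, 3/2]] = [[2, -2, 4], [3, 3, -6]].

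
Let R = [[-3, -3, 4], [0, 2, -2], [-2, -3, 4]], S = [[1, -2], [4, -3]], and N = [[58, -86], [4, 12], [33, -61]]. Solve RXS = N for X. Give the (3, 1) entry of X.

1

Left-multiply by R⁻¹ and right-multiply by S⁻¹: X = R⁻¹NS⁻¹.
R has determinant -2; R⁻¹ = [[-1, 0, 1], [-2, 2, 3], [-2, 3/2, 3]].
det S = 5; the adjugate gives S⁻¹ = [[-3/5, 2/5], [-4/5, 1/5]].
R⁻¹N = [[-25, 25], [-9, 13], [-11, 7]].
X = (R⁻¹N)S⁻¹ = [[-5, -5], [-5, -1], [1, -3]].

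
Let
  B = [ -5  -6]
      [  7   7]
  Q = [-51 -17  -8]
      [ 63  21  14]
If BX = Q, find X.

X = [[3, 1, 4], [6, 2, -2]]

Since B multiplies X on the left, X = B⁻¹Q.
B has determinant 7; B⁻¹ = [[1, 6/7], [-1, -5/7]].
X = B⁻¹Q = [[1, 6/7], [-1, -5/7]] · [[-51, -17, -8], [63, 21, 14]] = [[3, 1, 4], [6, 2, -2]].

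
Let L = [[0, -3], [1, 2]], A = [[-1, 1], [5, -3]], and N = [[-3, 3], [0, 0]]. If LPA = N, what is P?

P = [[2, 0], [-1, 0]]

P = L⁻¹NA⁻¹ (apply L⁻¹ on the left and A⁻¹ on the right).
det L = 3, so L⁻¹ = [[2/3, 1], [-1/3, 0]].
det A = -2; the adjugate gives A⁻¹ = [[3/2, 1/2], [5/2, 1/2]].
L⁻¹N = [[-2, 2], [1, -1]].
P = (L⁻¹N)A⁻¹ = [[2, 0], [-1, 0]].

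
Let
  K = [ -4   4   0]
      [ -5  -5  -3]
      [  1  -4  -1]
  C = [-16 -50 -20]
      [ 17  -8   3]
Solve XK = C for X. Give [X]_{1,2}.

K is on the right of X, so right-multiply by K⁻¹: X = CK⁻¹.
det K = -4, so K⁻¹ = [[7/4, -1, 3], [2, -1, 3], [-25/4, 3, -10]].
X = CK⁻¹ = [[-16, -50, -20], [17, -8, 3]] · [[7/4, -1, 3], [2, -1, 3], [-25/4, 3, -10]] = [[-3, 6, 2], [-5, 0, -3]].

6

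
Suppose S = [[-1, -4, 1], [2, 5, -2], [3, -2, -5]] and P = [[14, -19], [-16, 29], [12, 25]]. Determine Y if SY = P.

Since S multiplies Y on the left, Y = S⁻¹P.
S has determinant -6; S⁻¹ = [[29/6, 11/3, -1/2], [-2/3, -1/3, 0], [19/6, 7/3, -1/2]].
Y = S⁻¹P = [[29/6, 11/3, -1/2], [-2/3, -1/3, 0], [19/6, 7/3, -1/2]] · [[14, -19], [-16, 29], [12, 25]] = [[3, 2], [-4, 3], [1, -5]].

Y = [[3, 2], [-4, 3], [1, -5]]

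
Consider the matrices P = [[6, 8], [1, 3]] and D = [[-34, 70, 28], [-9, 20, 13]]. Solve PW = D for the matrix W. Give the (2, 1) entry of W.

-2

Left-multiplying both sides by P⁻¹ gives W = P⁻¹D.
P has determinant 10; P⁻¹ = [[3/10, -4/5], [-1/10, 3/5]].
W = P⁻¹D = [[3/10, -4/5], [-1/10, 3/5]] · [[-34, 70, 28], [-9, 20, 13]] = [[-3, 5, -2], [-2, 5, 5]].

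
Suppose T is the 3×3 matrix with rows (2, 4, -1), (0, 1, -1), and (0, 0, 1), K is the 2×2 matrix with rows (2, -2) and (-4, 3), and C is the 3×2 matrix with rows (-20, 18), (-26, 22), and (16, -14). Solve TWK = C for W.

W = [[1, -4], [-1, 2], [4, -2]]

W = T⁻¹CK⁻¹ (apply T⁻¹ on the left and K⁻¹ on the right).
det T = 2; the adjugate gives T⁻¹ = [[1/2, -2, -3/2], [0, 1, 1], [0, 0, 1]].
K has determinant -2; K⁻¹ = [[-3/2, -1], [-2, -1]].
T⁻¹C = [[18, -14], [-10, 8], [16, -14]].
W = (T⁻¹C)K⁻¹ = [[1, -4], [-1, 2], [4, -2]].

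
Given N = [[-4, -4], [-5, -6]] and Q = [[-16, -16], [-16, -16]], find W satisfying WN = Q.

W = [[4, 0], [4, 0]]

N is on the right of W, so right-multiply by N⁻¹: W = QN⁻¹.
det N = 4; the adjugate gives N⁻¹ = [[-3/2, 1], [5/4, -1]].
W = QN⁻¹ = [[-16, -16], [-16, -16]] · [[-3/2, 1], [5/4, -1]] = [[4, 0], [4, 0]].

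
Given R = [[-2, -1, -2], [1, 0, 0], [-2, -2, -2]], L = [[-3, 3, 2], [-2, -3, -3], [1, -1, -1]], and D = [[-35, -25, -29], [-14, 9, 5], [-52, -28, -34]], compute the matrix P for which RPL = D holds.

Left-multiply by R⁻¹ and right-multiply by L⁻¹: P = R⁻¹DL⁻¹.
R has determinant 2; R⁻¹ = [[0, 1, 0], [1, 0, -1], [-1, -1, 1/2]].
det L = -5, so L⁻¹ = [[0, -1/5, 3/5], [1, -1/5, 13/5], [-1, 0, -3]].
R⁻¹D = [[-14, 9, 5], [17, 3, 5], [23, 2, 7]].
P = (R⁻¹D)L⁻¹ = [[4, 1, 0], [-2, -4, 3], [-5, -5, -2]].

P = [[4, 1, 0], [-2, -4, 3], [-5, -5, -2]]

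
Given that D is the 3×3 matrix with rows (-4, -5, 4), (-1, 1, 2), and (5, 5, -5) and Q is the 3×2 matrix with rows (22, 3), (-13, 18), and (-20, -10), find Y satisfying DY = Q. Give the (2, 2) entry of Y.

5

Since D multiplies Y on the left, Y = D⁻¹Q.
D has determinant -5; D⁻¹ = [[3, 1, 14/5], [-1, 0, -4/5], [2, 1, 9/5]].
Y = D⁻¹Q = [[3, 1, 14/5], [-1, 0, -4/5], [2, 1, 9/5]] · [[22, 3], [-13, 18], [-20, -10]] = [[-3, -1], [-6, 5], [-5, 6]].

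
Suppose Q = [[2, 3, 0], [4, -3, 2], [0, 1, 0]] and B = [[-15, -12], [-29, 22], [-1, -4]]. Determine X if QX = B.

Since Q multiplies X on the left, X = Q⁻¹B.
det Q = -4, so Q⁻¹ = [[1/2, 0, -3/2], [0, 0, 1], [-1, 1/2, 9/2]].
X = Q⁻¹B = [[1/2, 0, -3/2], [0, 0, 1], [-1, 1/2, 9/2]] · [[-15, -12], [-29, 22], [-1, -4]] = [[-6, 0], [-1, -4], [-4, 5]].

X = [[-6, 0], [-1, -4], [-4, 5]]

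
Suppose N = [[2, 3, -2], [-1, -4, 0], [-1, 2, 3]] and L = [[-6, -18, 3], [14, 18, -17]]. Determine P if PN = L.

P = [[0, 5, 1], [4, -3, -3]]

N is on the right of P, so right-multiply by N⁻¹: P = LN⁻¹.
det N = -3, so N⁻¹ = [[4, 13/3, 8/3], [-1, -4/3, -2/3], [2, 7/3, 5/3]].
P = LN⁻¹ = [[-6, -18, 3], [14, 18, -17]] · [[4, 13/3, 8/3], [-1, -4/3, -2/3], [2, 7/3, 5/3]] = [[0, 5, 1], [4, -3, -3]].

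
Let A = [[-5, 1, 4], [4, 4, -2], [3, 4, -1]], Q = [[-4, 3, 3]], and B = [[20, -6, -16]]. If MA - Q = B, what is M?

MA = B + Q = [[16, -3, -13]].
Right-multiplying both sides by A⁻¹ gives M = (B + Q)A⁻¹.
det A = -6, so A⁻¹ = [[-2/3, -17/6, 3], [1/3, 7/6, -1], [-2/3, -23/6, 4]].
M = (B + Q)A⁻¹ = [[-3, 1, -1]].

M = [[-3, 1, -1]]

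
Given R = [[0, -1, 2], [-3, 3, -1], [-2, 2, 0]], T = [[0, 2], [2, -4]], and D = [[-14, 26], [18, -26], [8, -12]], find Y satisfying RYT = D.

Y = [[-4, -1], [-3, 1], [-2, -3]]

Isolating Y: multiply by R⁻¹ from the left and T⁻¹ from the right, so Y = R⁻¹DT⁻¹.
R has determinant -2; R⁻¹ = [[-1, -2, 5/2], [-1, -2, 3], [0, -1, 3/2]].
det T = -4, so T⁻¹ = [[1, 1/2], [1/2, 0]].
R⁻¹D = [[-2, -4], [2, -10], [-6, 8]].
Y = (R⁻¹D)T⁻¹ = [[-4, -1], [-3, 1], [-2, -3]].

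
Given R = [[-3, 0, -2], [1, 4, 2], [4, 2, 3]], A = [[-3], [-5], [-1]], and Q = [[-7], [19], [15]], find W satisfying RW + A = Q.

RW = Q − A = [[-4], [24], [16]].
Left-multiplying both sides by R⁻¹ gives W = R⁻¹(Q − A).
det R = 4; the adjugate gives R⁻¹ = [[2, -1, 2], [5/4, -1/4, 1], [-7/2, 3/2, -3]].
W = R⁻¹(Q − A) = [[0], [5], [2]].

W = [[0], [5], [2]]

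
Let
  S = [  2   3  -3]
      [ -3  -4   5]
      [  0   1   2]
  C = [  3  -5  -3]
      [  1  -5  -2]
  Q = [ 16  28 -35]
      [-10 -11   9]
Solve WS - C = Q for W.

W = [[5, -3, -4], [0, 3, -4]]

WS = Q + C = [[19, 23, -38], [-9, -16, 7]].
S is on the right of W, so right-multiply by S⁻¹: W = (Q + C)S⁻¹.
det S = 1; the adjugate gives S⁻¹ = [[-13, -9, 3], [6, 4, -1], [-3, -2, 1]].
W = (Q + C)S⁻¹ = [[5, -3, -4], [0, 3, -4]].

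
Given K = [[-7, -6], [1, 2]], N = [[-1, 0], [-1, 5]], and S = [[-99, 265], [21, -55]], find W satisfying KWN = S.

W = K⁻¹SN⁻¹ (apply K⁻¹ on the left and N⁻¹ on the right).
det K = -8; the adjugate gives K⁻¹ = [[-1/4, -3/4], [1/8, 7/8]].
N has determinant -5; N⁻¹ = [[-1, 0], [-1/5, 1/5]].
K⁻¹S = [[9, -25], [6, -15]].
W = (K⁻¹S)N⁻¹ = [[-4, -5], [-3, -3]].

W = [[-4, -5], [-3, -3]]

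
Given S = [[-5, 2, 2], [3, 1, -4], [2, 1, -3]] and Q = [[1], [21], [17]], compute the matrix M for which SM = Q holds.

Since S multiplies M on the left, M = S⁻¹Q.
det S = -1, so S⁻¹ = [[-1, -8, 10], [-1, -11, 14], [-1, -9, 11]].
M = S⁻¹Q = [[-1, -8, 10], [-1, -11, 14], [-1, -9, 11]] · [[1], [21], [17]] = [[1], [6], [-3]].

M = [[1], [6], [-3]]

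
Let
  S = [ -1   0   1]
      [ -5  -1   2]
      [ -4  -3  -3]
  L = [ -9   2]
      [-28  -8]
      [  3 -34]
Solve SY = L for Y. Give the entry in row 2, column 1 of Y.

1

Left-multiplying both sides by S⁻¹ gives Y = S⁻¹L.
det S = 2; the adjugate gives S⁻¹ = [[9/2, -3/2, 1/2], [-23/2, 7/2, -3/2], [11/2, -3/2, 1/2]].
Y = S⁻¹L = [[9/2, -3/2, 1/2], [-23/2, 7/2, -3/2], [11/2, -3/2, 1/2]] · [[-9, 2], [-28, -8], [3, -34]] = [[3, 4], [1, 0], [-6, 6]].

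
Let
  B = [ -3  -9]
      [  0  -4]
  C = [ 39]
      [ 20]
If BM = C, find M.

Since B multiplies M on the left, M = B⁻¹C.
B has determinant 12; B⁻¹ = [[-1/3, 3/4], [0, -1/4]].
M = B⁻¹C = [[-1/3, 3/4], [0, -1/4]] · [[39], [20]] = [[2], [-5]].

M = [[2], [-5]]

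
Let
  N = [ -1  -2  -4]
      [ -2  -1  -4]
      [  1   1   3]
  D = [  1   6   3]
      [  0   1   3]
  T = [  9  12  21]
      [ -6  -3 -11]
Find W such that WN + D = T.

WN = T − D = [[8, 6, 18], [-6, -4, -14]].
N is on the right of W, so right-multiply by N⁻¹: W = (T − D)N⁻¹.
N has determinant -1; N⁻¹ = [[-1, -2, -4], [-2, -1, -4], [1, 1, 3]].
W = (T − D)N⁻¹ = [[-2, -4, -2], [0, 2, -2]].

W = [[-2, -4, -2], [0, 2, -2]]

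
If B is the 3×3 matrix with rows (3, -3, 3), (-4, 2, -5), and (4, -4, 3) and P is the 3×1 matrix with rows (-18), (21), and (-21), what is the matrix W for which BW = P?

Since B multiplies W on the left, W = B⁻¹P.
det B = 6, so B⁻¹ = [[-7/3, -1/2, 3/2], [-4/3, -1/2, 1/2], [4/3, 0, -1]].
W = B⁻¹P = [[-7/3, -1/2, 3/2], [-4/3, -1/2, 1/2], [4/3, 0, -1]] · [[-18], [21], [-21]] = [[0], [3], [-3]].

W = [[0], [3], [-3]]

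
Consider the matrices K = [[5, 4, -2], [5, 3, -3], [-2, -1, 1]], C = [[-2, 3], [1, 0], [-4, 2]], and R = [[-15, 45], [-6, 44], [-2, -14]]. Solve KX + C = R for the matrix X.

X = [[1, 4], [-5, 3], [-1, -5]]

KX = R − C = [[-13, 42], [-7, 44], [2, -16]].
Since K multiplies X on the left, X = K⁻¹(R − C).
K has determinant 2; K⁻¹ = [[0, -1, -3], [1/2, 1/2, 5/2], [1/2, -3/2, -5/2]].
X = K⁻¹(R − C) = [[1, 4], [-5, 3], [-1, -5]].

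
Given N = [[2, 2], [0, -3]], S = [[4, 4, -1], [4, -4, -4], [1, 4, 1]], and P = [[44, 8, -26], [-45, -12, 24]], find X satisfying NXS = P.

X = N⁻¹PS⁻¹ (apply N⁻¹ on the left and S⁻¹ on the right).
det N = -6; the adjugate gives N⁻¹ = [[1/2, 1/3], [0, -1/3]].
det S = -4; the adjugate gives S⁻¹ = [[-3, 2, 5], [2, -5/4, -3], [-5, 3, 8]].
N⁻¹P = [[7, 0, -5], [15, 4, -8]].
X = (N⁻¹P)S⁻¹ = [[4, -1, -5], [3, 1, -1]].

X = [[4, -1, -5], [3, 1, -1]]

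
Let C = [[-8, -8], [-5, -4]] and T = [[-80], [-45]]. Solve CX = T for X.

X = [[5], [5]]

Since C multiplies X on the left, X = C⁻¹T.
det C = -8, so C⁻¹ = [[1/2, -1], [-5/8, 1]].
X = C⁻¹T = [[1/2, -1], [-5/8, 1]] · [[-80], [-45]] = [[5], [5]].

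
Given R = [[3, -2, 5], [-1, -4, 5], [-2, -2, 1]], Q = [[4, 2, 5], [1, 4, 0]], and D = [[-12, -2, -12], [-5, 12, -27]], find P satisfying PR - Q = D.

PR = D + Q = [[-8, 0, -7], [-4, 16, -27]].
R is on the right of P, so right-multiply by R⁻¹: P = (D + Q)R⁻¹.
det R = 6; the adjugate gives R⁻¹ = [[1, -4/3, 5/3], [-3/2, 13/6, -10/3], [-1, 5/3, -7/3]].
P = (D + Q)R⁻¹ = [[-1, -1, 3], [-1, -5, 3]].

P = [[-1, -1, 3], [-1, -5, 3]]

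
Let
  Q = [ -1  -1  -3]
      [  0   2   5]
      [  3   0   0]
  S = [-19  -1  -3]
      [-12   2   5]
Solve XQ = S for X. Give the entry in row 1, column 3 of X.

Right-multiplying both sides by Q⁻¹ gives X = SQ⁻¹.
det Q = 3; the adjugate gives Q⁻¹ = [[0, 0, 1/3], [5, 3, 5/3], [-2, -1, -2/3]].
X = SQ⁻¹ = [[-19, -1, -3], [-12, 2, 5]] · [[0, 0, 1/3], [5, 3, 5/3], [-2, -1, -2/3]] = [[1, 0, -6], [0, 1, -4]].

-6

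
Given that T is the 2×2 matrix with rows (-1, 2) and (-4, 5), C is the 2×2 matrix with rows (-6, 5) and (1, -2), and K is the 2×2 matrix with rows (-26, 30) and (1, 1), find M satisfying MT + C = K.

M = [[0, 5], [4, -1]]

MT = K − C = [[-20, 25], [0, 3]].
T is on the right of M, so right-multiply by T⁻¹: M = (K − C)T⁻¹.
det T = 3; the adjugate gives T⁻¹ = [[5/3, -2/3], [4/3, -1/3]].
M = (K − C)T⁻¹ = [[0, 5], [4, -1]].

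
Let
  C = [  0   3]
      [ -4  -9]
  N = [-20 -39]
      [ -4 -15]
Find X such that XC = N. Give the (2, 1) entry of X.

-2

C is on the right of X, so right-multiply by C⁻¹: X = NC⁻¹.
det C = 12; the adjugate gives C⁻¹ = [[-3/4, -1/4], [1/3, 0]].
X = NC⁻¹ = [[-20, -39], [-4, -15]] · [[-3/4, -1/4], [1/3, 0]] = [[2, 5], [-2, 1]].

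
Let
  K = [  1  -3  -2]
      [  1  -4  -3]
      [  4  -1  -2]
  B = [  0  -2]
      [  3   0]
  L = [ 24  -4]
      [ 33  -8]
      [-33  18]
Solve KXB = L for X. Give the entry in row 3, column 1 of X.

-1

Isolating X: multiply by K⁻¹ from the left and B⁻¹ from the right, so X = K⁻¹LB⁻¹.
det K = 5, so K⁻¹ = [[1, -4/5, 1/5], [-2, 6/5, 1/5], [3, -11/5, -1/5]].
det B = 6; the adjugate gives B⁻¹ = [[0, 1/3], [-1/2, 0]].
K⁻¹L = [[-9, 6], [-15, 2], [6, 2]].
X = (K⁻¹L)B⁻¹ = [[-3, -3], [-1, -5], [-1, 2]].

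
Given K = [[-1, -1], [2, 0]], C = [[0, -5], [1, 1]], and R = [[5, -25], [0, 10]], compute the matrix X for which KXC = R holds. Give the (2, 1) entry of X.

-5

Isolating X: multiply by K⁻¹ from the left and C⁻¹ from the right, so X = K⁻¹RC⁻¹.
K has determinant 2; K⁻¹ = [[0, 1/2], [-1, -1/2]].
det C = 5; the adjugate gives C⁻¹ = [[1/5, 1], [-1/5, 0]].
K⁻¹R = [[0, 5], [-5, 20]].
X = (K⁻¹R)C⁻¹ = [[-1, 0], [-5, -5]].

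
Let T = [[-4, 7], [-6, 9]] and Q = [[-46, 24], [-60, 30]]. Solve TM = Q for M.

M = [[1, 1], [-6, 4]]

Since T multiplies M on the left, M = T⁻¹Q.
det T = 6; the adjugate gives T⁻¹ = [[3/2, -7/6], [1, -2/3]].
M = T⁻¹Q = [[3/2, -7/6], [1, -2/3]] · [[-46, 24], [-60, 30]] = [[1, 1], [-6, 4]].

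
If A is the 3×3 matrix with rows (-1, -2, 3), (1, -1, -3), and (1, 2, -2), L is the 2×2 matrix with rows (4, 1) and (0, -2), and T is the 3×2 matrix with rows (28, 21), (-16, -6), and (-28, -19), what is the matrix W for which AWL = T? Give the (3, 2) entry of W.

-1

W = A⁻¹TL⁻¹ (apply A⁻¹ on the left and L⁻¹ on the right).
A has determinant 3; A⁻¹ = [[8/3, 2/3, 3], [-1/3, -1/3, 0], [1, 0, 1]].
L has determinant -8; L⁻¹ = [[1/4, 1/8], [0, -1/2]].
A⁻¹T = [[-20, -5], [-4, -5], [0, 2]].
W = (A⁻¹T)L⁻¹ = [[-5, 0], [-1, 2], [0, -1]].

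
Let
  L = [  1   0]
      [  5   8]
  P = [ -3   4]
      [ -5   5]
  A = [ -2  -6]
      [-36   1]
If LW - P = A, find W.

W = [[-5, -2], [-2, 2]]

LW = A + P = [[-5, -2], [-41, 6]].
Since L multiplies W on the left, W = L⁻¹(A + P).
det L = 8, so L⁻¹ = [[1, 0], [-5/8, 1/8]].
W = L⁻¹(A + P) = [[-5, -2], [-2, 2]].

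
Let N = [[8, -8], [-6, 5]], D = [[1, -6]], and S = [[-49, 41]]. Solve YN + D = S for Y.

YN = S − D = [[-50, 47]].
N is on the right of Y, so right-multiply by N⁻¹: Y = (S − D)N⁻¹.
N has determinant -8; N⁻¹ = [[-5/8, -1], [-3/4, -1]].
Y = (S − D)N⁻¹ = [[-4, 3]].

Y = [[-4, 3]]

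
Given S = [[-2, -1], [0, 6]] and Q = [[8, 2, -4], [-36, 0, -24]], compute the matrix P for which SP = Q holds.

Since S multiplies P on the left, P = S⁻¹Q.
det S = -12; the adjugate gives S⁻¹ = [[-1/2, -1/12], [0, 1/6]].
P = S⁻¹Q = [[-1/2, -1/12], [0, 1/6]] · [[8, 2, -4], [-36, 0, -24]] = [[-1, -1, 4], [-6, 0, -4]].

P = [[-1, -1, 4], [-6, 0, -4]]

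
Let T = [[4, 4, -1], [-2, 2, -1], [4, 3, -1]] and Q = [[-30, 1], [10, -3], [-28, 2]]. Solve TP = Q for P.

Left-multiplying both sides by T⁻¹ gives P = T⁻¹Q.
det T = -6; the adjugate gives T⁻¹ = [[-1/6, -1/6, 1/3], [1, 0, -1], [7/3, -2/3, -8/3]].
P = T⁻¹Q = [[-1/6, -1/6, 1/3], [1, 0, -1], [7/3, -2/3, -8/3]] · [[-30, 1], [10, -3], [-28, 2]] = [[-6, 1], [-2, -1], [-2, -1]].

P = [[-6, 1], [-2, -1], [-2, -1]]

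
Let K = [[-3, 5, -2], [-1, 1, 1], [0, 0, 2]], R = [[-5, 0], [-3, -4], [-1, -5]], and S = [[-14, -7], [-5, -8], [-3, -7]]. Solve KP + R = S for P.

P = [[-3, 3], [-4, 0], [-1, -1]]

KP = S − R = [[-9, -7], [-2, -4], [-2, -2]].
Since K multiplies P on the left, P = K⁻¹(S − R).
K has determinant 4; K⁻¹ = [[1/2, -5/2, 7/4], [1/2, -3/2, 5/4], [0, 0, 1/2]].
P = K⁻¹(S − R) = [[-3, 3], [-4, 0], [-1, -1]].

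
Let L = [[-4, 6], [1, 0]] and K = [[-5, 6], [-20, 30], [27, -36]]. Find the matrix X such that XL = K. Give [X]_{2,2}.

0

Since L sits to the right of X, X = KL⁻¹.
det L = -6; the adjugate gives L⁻¹ = [[0, 1], [1/6, 2/3]].
X = KL⁻¹ = [[-5, 6], [-20, 30], [27, -36]] · [[0, 1], [1/6, 2/3]] = [[1, -1], [5, 0], [-6, 3]].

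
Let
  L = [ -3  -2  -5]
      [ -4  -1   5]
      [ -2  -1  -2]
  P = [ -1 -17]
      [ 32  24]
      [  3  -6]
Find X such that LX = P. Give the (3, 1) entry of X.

3

L is on the left of X, so left-multiply by L⁻¹: X = L⁻¹P.
det L = 5, so L⁻¹ = [[7/5, 1/5, -3], [-18/5, -4/5, 7], [2/5, 1/5, -1]].
X = L⁻¹P = [[7/5, 1/5, -3], [-18/5, -4/5, 7], [2/5, 1/5, -1]] · [[-1, -17], [32, 24], [3, -6]] = [[-4, -1], [-1, 0], [3, 4]].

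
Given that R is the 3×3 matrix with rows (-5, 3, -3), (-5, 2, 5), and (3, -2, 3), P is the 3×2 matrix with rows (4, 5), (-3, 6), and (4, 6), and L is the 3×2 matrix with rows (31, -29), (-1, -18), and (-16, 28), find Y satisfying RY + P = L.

Y = [[-3, 5], [1, -2], [-3, 1]]

RY = L − P = [[27, -34], [2, -24], [-20, 22]].
Left-multiplying both sides by R⁻¹ gives Y = R⁻¹(L − P).
R has determinant -2; R⁻¹ = [[-8, 3/2, -21/2], [-15, 3, -20], [-2, 1/2, -5/2]].
Y = R⁻¹(L − P) = [[-3, 5], [1, -2], [-3, 1]].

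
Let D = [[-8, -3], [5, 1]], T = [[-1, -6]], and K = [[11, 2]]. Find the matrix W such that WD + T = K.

WD = K − T = [[12, 8]].
D is on the right of W, so right-multiply by D⁻¹: W = (K − T)D⁻¹.
D has determinant 7; D⁻¹ = [[1/7, 3/7], [-5/7, -8/7]].
W = (K − T)D⁻¹ = [[-4, -4]].

W = [[-4, -4]]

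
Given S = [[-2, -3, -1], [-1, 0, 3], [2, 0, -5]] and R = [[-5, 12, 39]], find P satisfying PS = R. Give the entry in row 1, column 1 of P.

-4

S is on the right of P, so right-multiply by S⁻¹: P = RS⁻¹.
S has determinant -3; S⁻¹ = [[0, 5, 3], [-1/3, -4, -7/3], [0, 2, 1]].
P = RS⁻¹ = [[-5, 12, 39]] · [[0, 5, 3], [-1/3, -4, -7/3], [0, 2, 1]] = [[-4, 5, -4]].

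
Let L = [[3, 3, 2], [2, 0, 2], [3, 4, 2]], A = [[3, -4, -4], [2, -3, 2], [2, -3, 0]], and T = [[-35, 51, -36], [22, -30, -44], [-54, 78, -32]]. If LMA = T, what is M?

M = L⁻¹TA⁻¹ (apply L⁻¹ on the left and A⁻¹ on the right).
L has determinant -2; L⁻¹ = [[4, -1, -3], [-1, 0, 1], [-4, 3/2, 3]].
det A = 2; the adjugate gives A⁻¹ = [[3, 6, -10], [2, 4, -7], [0, 1/2, -1/2]].
L⁻¹T = [[0, 0, -4], [-19, 27, 4], [11, -15, -18]].
M = (L⁻¹T)A⁻¹ = [[0, -2, 2], [-3, -4, -1], [3, -3, 4]].

M = [[0, -2, 2], [-3, -4, -1], [3, -3, 4]]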